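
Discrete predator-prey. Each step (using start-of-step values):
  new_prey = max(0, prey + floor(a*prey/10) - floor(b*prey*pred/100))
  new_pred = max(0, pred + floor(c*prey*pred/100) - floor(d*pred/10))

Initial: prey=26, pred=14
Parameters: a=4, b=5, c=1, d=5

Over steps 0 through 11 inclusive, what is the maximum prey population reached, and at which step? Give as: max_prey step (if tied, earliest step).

Answer: 178 11

Derivation:
Step 1: prey: 26+10-18=18; pred: 14+3-7=10
Step 2: prey: 18+7-9=16; pred: 10+1-5=6
Step 3: prey: 16+6-4=18; pred: 6+0-3=3
Step 4: prey: 18+7-2=23; pred: 3+0-1=2
Step 5: prey: 23+9-2=30; pred: 2+0-1=1
Step 6: prey: 30+12-1=41; pred: 1+0-0=1
Step 7: prey: 41+16-2=55; pred: 1+0-0=1
Step 8: prey: 55+22-2=75; pred: 1+0-0=1
Step 9: prey: 75+30-3=102; pred: 1+0-0=1
Step 10: prey: 102+40-5=137; pred: 1+1-0=2
Step 11: prey: 137+54-13=178; pred: 2+2-1=3
Max prey = 178 at step 11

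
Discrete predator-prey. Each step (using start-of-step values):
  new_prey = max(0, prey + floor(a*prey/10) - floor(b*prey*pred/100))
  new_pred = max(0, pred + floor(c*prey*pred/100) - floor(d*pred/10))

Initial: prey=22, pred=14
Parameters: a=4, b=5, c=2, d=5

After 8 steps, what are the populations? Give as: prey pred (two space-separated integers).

Answer: 26 1

Derivation:
Step 1: prey: 22+8-15=15; pred: 14+6-7=13
Step 2: prey: 15+6-9=12; pred: 13+3-6=10
Step 3: prey: 12+4-6=10; pred: 10+2-5=7
Step 4: prey: 10+4-3=11; pred: 7+1-3=5
Step 5: prey: 11+4-2=13; pred: 5+1-2=4
Step 6: prey: 13+5-2=16; pred: 4+1-2=3
Step 7: prey: 16+6-2=20; pred: 3+0-1=2
Step 8: prey: 20+8-2=26; pred: 2+0-1=1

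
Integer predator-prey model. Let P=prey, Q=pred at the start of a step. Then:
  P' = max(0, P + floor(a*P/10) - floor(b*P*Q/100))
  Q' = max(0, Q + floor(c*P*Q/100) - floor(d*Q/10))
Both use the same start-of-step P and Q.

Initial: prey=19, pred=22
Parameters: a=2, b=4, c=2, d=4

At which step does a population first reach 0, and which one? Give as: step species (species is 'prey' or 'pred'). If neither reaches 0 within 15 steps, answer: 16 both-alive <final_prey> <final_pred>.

Answer: 16 both-alive 1 2

Derivation:
Step 1: prey: 19+3-16=6; pred: 22+8-8=22
Step 2: prey: 6+1-5=2; pred: 22+2-8=16
Step 3: prey: 2+0-1=1; pred: 16+0-6=10
Step 4: prey: 1+0-0=1; pred: 10+0-4=6
Step 5: prey: 1+0-0=1; pred: 6+0-2=4
Step 6: prey: 1+0-0=1; pred: 4+0-1=3
Step 7: prey: 1+0-0=1; pred: 3+0-1=2
Step 8: prey: 1+0-0=1; pred: 2+0-0=2
Steps 9-15: state stable at prey=1, pred=2 (no change)
No extinction within 15 steps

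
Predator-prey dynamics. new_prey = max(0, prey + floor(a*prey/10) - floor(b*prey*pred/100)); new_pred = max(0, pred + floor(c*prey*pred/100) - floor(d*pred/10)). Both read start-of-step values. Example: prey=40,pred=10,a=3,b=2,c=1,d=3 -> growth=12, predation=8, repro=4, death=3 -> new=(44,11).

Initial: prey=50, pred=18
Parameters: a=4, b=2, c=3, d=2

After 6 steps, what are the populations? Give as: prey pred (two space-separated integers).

Step 1: prey: 50+20-18=52; pred: 18+27-3=42
Step 2: prey: 52+20-43=29; pred: 42+65-8=99
Step 3: prey: 29+11-57=0; pred: 99+86-19=166
Step 4: prey: 0+0-0=0; pred: 166+0-33=133
Step 5: prey: 0+0-0=0; pred: 133+0-26=107
Step 6: prey: 0+0-0=0; pred: 107+0-21=86

Answer: 0 86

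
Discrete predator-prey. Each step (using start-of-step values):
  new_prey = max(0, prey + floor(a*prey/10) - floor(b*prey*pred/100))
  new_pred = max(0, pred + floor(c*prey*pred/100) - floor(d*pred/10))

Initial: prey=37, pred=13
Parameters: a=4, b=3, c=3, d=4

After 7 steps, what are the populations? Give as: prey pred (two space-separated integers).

Step 1: prey: 37+14-14=37; pred: 13+14-5=22
Step 2: prey: 37+14-24=27; pred: 22+24-8=38
Step 3: prey: 27+10-30=7; pred: 38+30-15=53
Step 4: prey: 7+2-11=0; pred: 53+11-21=43
Step 5: prey: 0+0-0=0; pred: 43+0-17=26
Step 6: prey: 0+0-0=0; pred: 26+0-10=16
Step 7: prey: 0+0-0=0; pred: 16+0-6=10

Answer: 0 10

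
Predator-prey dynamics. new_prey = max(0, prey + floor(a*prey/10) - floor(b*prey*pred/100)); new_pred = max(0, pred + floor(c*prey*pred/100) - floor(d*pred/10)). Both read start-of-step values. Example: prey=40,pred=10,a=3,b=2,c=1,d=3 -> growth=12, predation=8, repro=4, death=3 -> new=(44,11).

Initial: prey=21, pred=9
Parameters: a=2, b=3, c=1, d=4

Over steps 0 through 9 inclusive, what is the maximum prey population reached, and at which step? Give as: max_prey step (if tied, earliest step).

Step 1: prey: 21+4-5=20; pred: 9+1-3=7
Step 2: prey: 20+4-4=20; pred: 7+1-2=6
Step 3: prey: 20+4-3=21; pred: 6+1-2=5
Step 4: prey: 21+4-3=22; pred: 5+1-2=4
Step 5: prey: 22+4-2=24; pred: 4+0-1=3
Step 6: prey: 24+4-2=26; pred: 3+0-1=2
Step 7: prey: 26+5-1=30; pred: 2+0-0=2
Step 8: prey: 30+6-1=35; pred: 2+0-0=2
Step 9: prey: 35+7-2=40; pred: 2+0-0=2
Max prey = 40 at step 9

Answer: 40 9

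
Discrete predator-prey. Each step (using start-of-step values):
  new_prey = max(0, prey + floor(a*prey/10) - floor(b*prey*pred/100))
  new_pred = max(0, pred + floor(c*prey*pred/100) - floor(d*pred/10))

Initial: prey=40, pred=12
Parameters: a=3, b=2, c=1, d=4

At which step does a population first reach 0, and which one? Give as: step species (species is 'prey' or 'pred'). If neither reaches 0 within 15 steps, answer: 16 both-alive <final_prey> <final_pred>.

Answer: 16 both-alive 31 13

Derivation:
Step 1: prey: 40+12-9=43; pred: 12+4-4=12
Step 2: prey: 43+12-10=45; pred: 12+5-4=13
Step 3: prey: 45+13-11=47; pred: 13+5-5=13
Step 4: prey: 47+14-12=49; pred: 13+6-5=14
Step 5: prey: 49+14-13=50; pred: 14+6-5=15
Step 6: prey: 50+15-15=50; pred: 15+7-6=16
Step 7: prey: 50+15-16=49; pred: 16+8-6=18
Step 8: prey: 49+14-17=46; pred: 18+8-7=19
Step 9: prey: 46+13-17=42; pred: 19+8-7=20
Step 10: prey: 42+12-16=38; pred: 20+8-8=20
Step 11: prey: 38+11-15=34; pred: 20+7-8=19
Step 12: prey: 34+10-12=32; pred: 19+6-7=18
Step 13: prey: 32+9-11=30; pred: 18+5-7=16
Step 14: prey: 30+9-9=30; pred: 16+4-6=14
Step 15: prey: 30+9-8=31; pred: 14+4-5=13
No extinction within 15 steps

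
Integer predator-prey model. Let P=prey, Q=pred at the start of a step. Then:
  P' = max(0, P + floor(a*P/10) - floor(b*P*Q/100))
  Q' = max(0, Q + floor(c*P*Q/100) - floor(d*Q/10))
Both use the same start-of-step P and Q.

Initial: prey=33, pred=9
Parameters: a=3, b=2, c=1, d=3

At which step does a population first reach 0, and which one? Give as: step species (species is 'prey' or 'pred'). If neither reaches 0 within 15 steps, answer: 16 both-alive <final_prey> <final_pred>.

Answer: 16 both-alive 11 11

Derivation:
Step 1: prey: 33+9-5=37; pred: 9+2-2=9
Step 2: prey: 37+11-6=42; pred: 9+3-2=10
Step 3: prey: 42+12-8=46; pred: 10+4-3=11
Step 4: prey: 46+13-10=49; pred: 11+5-3=13
Step 5: prey: 49+14-12=51; pred: 13+6-3=16
Step 6: prey: 51+15-16=50; pred: 16+8-4=20
Step 7: prey: 50+15-20=45; pred: 20+10-6=24
Step 8: prey: 45+13-21=37; pred: 24+10-7=27
Step 9: prey: 37+11-19=29; pred: 27+9-8=28
Step 10: prey: 29+8-16=21; pred: 28+8-8=28
Step 11: prey: 21+6-11=16; pred: 28+5-8=25
Step 12: prey: 16+4-8=12; pred: 25+4-7=22
Step 13: prey: 12+3-5=10; pred: 22+2-6=18
Step 14: prey: 10+3-3=10; pred: 18+1-5=14
Step 15: prey: 10+3-2=11; pred: 14+1-4=11
No extinction within 15 steps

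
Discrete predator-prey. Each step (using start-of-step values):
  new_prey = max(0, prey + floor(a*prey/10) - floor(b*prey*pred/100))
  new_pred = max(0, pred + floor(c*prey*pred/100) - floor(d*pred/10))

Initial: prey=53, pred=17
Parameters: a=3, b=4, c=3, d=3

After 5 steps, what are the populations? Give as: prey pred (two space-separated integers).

Answer: 0 24

Derivation:
Step 1: prey: 53+15-36=32; pred: 17+27-5=39
Step 2: prey: 32+9-49=0; pred: 39+37-11=65
Step 3: prey: 0+0-0=0; pred: 65+0-19=46
Step 4: prey: 0+0-0=0; pred: 46+0-13=33
Step 5: prey: 0+0-0=0; pred: 33+0-9=24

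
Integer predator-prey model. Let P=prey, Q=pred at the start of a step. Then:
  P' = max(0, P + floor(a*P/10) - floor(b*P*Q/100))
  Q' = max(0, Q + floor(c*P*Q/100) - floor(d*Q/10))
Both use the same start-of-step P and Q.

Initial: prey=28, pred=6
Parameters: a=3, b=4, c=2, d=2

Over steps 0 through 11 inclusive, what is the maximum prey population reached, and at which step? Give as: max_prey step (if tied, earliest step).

Answer: 30 1

Derivation:
Step 1: prey: 28+8-6=30; pred: 6+3-1=8
Step 2: prey: 30+9-9=30; pred: 8+4-1=11
Step 3: prey: 30+9-13=26; pred: 11+6-2=15
Step 4: prey: 26+7-15=18; pred: 15+7-3=19
Step 5: prey: 18+5-13=10; pred: 19+6-3=22
Step 6: prey: 10+3-8=5; pred: 22+4-4=22
Step 7: prey: 5+1-4=2; pred: 22+2-4=20
Step 8: prey: 2+0-1=1; pred: 20+0-4=16
Step 9: prey: 1+0-0=1; pred: 16+0-3=13
Step 10: prey: 1+0-0=1; pred: 13+0-2=11
Step 11: prey: 1+0-0=1; pred: 11+0-2=9
Max prey = 30 at step 1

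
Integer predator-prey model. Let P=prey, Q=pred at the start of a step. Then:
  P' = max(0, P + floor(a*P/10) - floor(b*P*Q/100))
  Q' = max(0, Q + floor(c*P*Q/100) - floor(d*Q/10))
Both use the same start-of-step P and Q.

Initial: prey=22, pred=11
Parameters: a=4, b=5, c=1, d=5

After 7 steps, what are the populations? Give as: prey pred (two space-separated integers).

Answer: 62 1

Derivation:
Step 1: prey: 22+8-12=18; pred: 11+2-5=8
Step 2: prey: 18+7-7=18; pred: 8+1-4=5
Step 3: prey: 18+7-4=21; pred: 5+0-2=3
Step 4: prey: 21+8-3=26; pred: 3+0-1=2
Step 5: prey: 26+10-2=34; pred: 2+0-1=1
Step 6: prey: 34+13-1=46; pred: 1+0-0=1
Step 7: prey: 46+18-2=62; pred: 1+0-0=1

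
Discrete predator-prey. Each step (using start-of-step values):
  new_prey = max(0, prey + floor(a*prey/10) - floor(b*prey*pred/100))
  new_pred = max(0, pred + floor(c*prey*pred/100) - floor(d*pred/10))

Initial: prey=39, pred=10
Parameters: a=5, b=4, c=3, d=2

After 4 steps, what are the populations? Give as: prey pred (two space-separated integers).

Step 1: prey: 39+19-15=43; pred: 10+11-2=19
Step 2: prey: 43+21-32=32; pred: 19+24-3=40
Step 3: prey: 32+16-51=0; pred: 40+38-8=70
Step 4: prey: 0+0-0=0; pred: 70+0-14=56

Answer: 0 56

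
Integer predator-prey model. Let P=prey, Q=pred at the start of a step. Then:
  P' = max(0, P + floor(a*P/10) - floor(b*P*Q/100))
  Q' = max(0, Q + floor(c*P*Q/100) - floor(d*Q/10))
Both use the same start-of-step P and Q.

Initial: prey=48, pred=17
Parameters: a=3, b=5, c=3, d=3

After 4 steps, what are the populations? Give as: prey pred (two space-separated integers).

Step 1: prey: 48+14-40=22; pred: 17+24-5=36
Step 2: prey: 22+6-39=0; pred: 36+23-10=49
Step 3: prey: 0+0-0=0; pred: 49+0-14=35
Step 4: prey: 0+0-0=0; pred: 35+0-10=25

Answer: 0 25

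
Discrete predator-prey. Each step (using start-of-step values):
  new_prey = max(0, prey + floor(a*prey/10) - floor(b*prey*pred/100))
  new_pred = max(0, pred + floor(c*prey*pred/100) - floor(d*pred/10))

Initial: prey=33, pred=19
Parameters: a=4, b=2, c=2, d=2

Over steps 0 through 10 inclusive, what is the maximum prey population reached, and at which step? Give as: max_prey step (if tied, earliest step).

Answer: 34 1

Derivation:
Step 1: prey: 33+13-12=34; pred: 19+12-3=28
Step 2: prey: 34+13-19=28; pred: 28+19-5=42
Step 3: prey: 28+11-23=16; pred: 42+23-8=57
Step 4: prey: 16+6-18=4; pred: 57+18-11=64
Step 5: prey: 4+1-5=0; pred: 64+5-12=57
Step 6: prey: 0+0-0=0; pred: 57+0-11=46
Step 7: prey: 0+0-0=0; pred: 46+0-9=37
Step 8: prey: 0+0-0=0; pred: 37+0-7=30
Step 9: prey: 0+0-0=0; pred: 30+0-6=24
Step 10: prey: 0+0-0=0; pred: 24+0-4=20
Max prey = 34 at step 1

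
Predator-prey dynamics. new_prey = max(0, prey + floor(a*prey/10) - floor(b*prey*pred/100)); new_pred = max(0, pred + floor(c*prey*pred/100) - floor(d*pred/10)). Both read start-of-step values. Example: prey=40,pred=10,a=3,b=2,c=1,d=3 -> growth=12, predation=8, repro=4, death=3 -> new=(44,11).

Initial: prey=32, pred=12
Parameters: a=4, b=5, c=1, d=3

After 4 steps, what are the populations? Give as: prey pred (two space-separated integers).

Answer: 14 9

Derivation:
Step 1: prey: 32+12-19=25; pred: 12+3-3=12
Step 2: prey: 25+10-15=20; pred: 12+3-3=12
Step 3: prey: 20+8-12=16; pred: 12+2-3=11
Step 4: prey: 16+6-8=14; pred: 11+1-3=9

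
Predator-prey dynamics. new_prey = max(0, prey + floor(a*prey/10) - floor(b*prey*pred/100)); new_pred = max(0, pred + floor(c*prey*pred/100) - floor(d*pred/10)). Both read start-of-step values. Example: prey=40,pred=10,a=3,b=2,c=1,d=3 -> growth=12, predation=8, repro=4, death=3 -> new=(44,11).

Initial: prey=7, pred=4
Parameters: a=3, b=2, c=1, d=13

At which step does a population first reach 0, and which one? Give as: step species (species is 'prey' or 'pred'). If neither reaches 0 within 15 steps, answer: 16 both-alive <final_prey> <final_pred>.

Answer: 1 pred

Derivation:
Step 1: prey: 7+2-0=9; pred: 4+0-5=0
First extinction: pred at step 1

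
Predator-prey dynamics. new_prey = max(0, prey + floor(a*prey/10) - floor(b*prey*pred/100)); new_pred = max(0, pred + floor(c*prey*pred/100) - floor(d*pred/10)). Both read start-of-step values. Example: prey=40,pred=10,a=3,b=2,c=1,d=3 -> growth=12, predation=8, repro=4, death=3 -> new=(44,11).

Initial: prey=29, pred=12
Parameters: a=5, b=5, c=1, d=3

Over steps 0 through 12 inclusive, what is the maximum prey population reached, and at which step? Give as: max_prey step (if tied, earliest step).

Answer: 56 12

Derivation:
Step 1: prey: 29+14-17=26; pred: 12+3-3=12
Step 2: prey: 26+13-15=24; pred: 12+3-3=12
Step 3: prey: 24+12-14=22; pred: 12+2-3=11
Step 4: prey: 22+11-12=21; pred: 11+2-3=10
Step 5: prey: 21+10-10=21; pred: 10+2-3=9
Step 6: prey: 21+10-9=22; pred: 9+1-2=8
Step 7: prey: 22+11-8=25; pred: 8+1-2=7
Step 8: prey: 25+12-8=29; pred: 7+1-2=6
Step 9: prey: 29+14-8=35; pred: 6+1-1=6
Step 10: prey: 35+17-10=42; pred: 6+2-1=7
Step 11: prey: 42+21-14=49; pred: 7+2-2=7
Step 12: prey: 49+24-17=56; pred: 7+3-2=8
Max prey = 56 at step 12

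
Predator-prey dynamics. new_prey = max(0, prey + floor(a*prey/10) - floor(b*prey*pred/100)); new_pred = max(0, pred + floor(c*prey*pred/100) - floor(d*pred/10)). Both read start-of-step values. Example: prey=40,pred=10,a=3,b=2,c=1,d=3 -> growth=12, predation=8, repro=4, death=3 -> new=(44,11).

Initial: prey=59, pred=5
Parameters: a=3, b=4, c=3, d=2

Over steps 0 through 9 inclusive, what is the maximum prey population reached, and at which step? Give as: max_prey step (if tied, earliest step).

Step 1: prey: 59+17-11=65; pred: 5+8-1=12
Step 2: prey: 65+19-31=53; pred: 12+23-2=33
Step 3: prey: 53+15-69=0; pred: 33+52-6=79
Step 4: prey: 0+0-0=0; pred: 79+0-15=64
Step 5: prey: 0+0-0=0; pred: 64+0-12=52
Step 6: prey: 0+0-0=0; pred: 52+0-10=42
Step 7: prey: 0+0-0=0; pred: 42+0-8=34
Step 8: prey: 0+0-0=0; pred: 34+0-6=28
Step 9: prey: 0+0-0=0; pred: 28+0-5=23
Max prey = 65 at step 1

Answer: 65 1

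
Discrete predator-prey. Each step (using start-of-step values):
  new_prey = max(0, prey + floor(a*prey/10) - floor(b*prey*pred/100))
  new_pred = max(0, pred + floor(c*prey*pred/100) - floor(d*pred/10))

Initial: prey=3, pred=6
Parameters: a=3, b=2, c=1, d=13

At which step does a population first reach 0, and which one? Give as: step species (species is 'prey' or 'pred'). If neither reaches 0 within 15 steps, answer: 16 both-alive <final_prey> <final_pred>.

Step 1: prey: 3+0-0=3; pred: 6+0-7=0
First extinction: pred at step 1

Answer: 1 pred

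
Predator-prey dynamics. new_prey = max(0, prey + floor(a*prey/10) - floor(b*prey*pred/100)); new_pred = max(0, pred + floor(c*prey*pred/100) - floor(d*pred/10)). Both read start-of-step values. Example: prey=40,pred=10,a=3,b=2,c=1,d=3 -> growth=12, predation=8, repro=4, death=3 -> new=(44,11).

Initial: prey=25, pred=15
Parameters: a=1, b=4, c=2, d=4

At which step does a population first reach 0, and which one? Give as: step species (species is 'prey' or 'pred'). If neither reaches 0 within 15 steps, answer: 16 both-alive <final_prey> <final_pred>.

Step 1: prey: 25+2-15=12; pred: 15+7-6=16
Step 2: prey: 12+1-7=6; pred: 16+3-6=13
Step 3: prey: 6+0-3=3; pred: 13+1-5=9
Step 4: prey: 3+0-1=2; pred: 9+0-3=6
Step 5: prey: 2+0-0=2; pred: 6+0-2=4
Step 6: prey: 2+0-0=2; pred: 4+0-1=3
Step 7: prey: 2+0-0=2; pred: 3+0-1=2
Step 8: prey: 2+0-0=2; pred: 2+0-0=2
Steps 9-15: state stable at prey=2, pred=2 (no change)
No extinction within 15 steps

Answer: 16 both-alive 2 2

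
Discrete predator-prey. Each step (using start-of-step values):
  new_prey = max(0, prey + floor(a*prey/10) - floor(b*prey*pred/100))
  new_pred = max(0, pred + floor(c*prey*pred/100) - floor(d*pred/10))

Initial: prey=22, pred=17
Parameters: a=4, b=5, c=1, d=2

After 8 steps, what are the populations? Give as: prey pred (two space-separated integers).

Answer: 3 6

Derivation:
Step 1: prey: 22+8-18=12; pred: 17+3-3=17
Step 2: prey: 12+4-10=6; pred: 17+2-3=16
Step 3: prey: 6+2-4=4; pred: 16+0-3=13
Step 4: prey: 4+1-2=3; pred: 13+0-2=11
Step 5: prey: 3+1-1=3; pred: 11+0-2=9
Step 6: prey: 3+1-1=3; pred: 9+0-1=8
Step 7: prey: 3+1-1=3; pred: 8+0-1=7
Step 8: prey: 3+1-1=3; pred: 7+0-1=6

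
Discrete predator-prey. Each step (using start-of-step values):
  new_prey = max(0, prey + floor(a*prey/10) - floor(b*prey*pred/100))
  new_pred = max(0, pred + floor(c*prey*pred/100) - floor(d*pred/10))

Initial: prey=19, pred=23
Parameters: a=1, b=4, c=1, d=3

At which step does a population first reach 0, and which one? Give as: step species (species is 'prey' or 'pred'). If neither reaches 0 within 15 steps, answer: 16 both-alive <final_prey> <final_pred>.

Step 1: prey: 19+1-17=3; pred: 23+4-6=21
Step 2: prey: 3+0-2=1; pred: 21+0-6=15
Step 3: prey: 1+0-0=1; pred: 15+0-4=11
Step 4: prey: 1+0-0=1; pred: 11+0-3=8
Step 5: prey: 1+0-0=1; pred: 8+0-2=6
Step 6: prey: 1+0-0=1; pred: 6+0-1=5
Step 7: prey: 1+0-0=1; pred: 5+0-1=4
Step 8: prey: 1+0-0=1; pred: 4+0-1=3
Step 9: prey: 1+0-0=1; pred: 3+0-0=3
Steps 10-15: state stable at prey=1, pred=3 (no change)
No extinction within 15 steps

Answer: 16 both-alive 1 3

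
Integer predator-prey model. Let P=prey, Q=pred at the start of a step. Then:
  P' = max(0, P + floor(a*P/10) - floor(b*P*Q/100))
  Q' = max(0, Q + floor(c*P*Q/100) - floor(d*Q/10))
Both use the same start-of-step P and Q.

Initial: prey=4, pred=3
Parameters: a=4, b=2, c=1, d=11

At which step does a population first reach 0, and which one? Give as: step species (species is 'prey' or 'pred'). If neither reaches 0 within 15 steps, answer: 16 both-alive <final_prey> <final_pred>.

Answer: 1 pred

Derivation:
Step 1: prey: 4+1-0=5; pred: 3+0-3=0
First extinction: pred at step 1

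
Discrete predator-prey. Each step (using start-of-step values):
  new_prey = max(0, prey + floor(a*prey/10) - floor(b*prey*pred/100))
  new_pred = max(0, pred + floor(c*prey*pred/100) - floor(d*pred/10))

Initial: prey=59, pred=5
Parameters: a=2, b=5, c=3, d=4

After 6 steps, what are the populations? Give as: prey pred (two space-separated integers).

Step 1: prey: 59+11-14=56; pred: 5+8-2=11
Step 2: prey: 56+11-30=37; pred: 11+18-4=25
Step 3: prey: 37+7-46=0; pred: 25+27-10=42
Step 4: prey: 0+0-0=0; pred: 42+0-16=26
Step 5: prey: 0+0-0=0; pred: 26+0-10=16
Step 6: prey: 0+0-0=0; pred: 16+0-6=10

Answer: 0 10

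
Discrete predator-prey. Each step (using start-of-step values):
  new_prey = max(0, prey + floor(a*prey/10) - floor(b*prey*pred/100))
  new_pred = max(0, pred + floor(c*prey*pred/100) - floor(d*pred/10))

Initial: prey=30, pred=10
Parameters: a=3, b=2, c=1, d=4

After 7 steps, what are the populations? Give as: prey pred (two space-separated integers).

Answer: 72 11

Derivation:
Step 1: prey: 30+9-6=33; pred: 10+3-4=9
Step 2: prey: 33+9-5=37; pred: 9+2-3=8
Step 3: prey: 37+11-5=43; pred: 8+2-3=7
Step 4: prey: 43+12-6=49; pred: 7+3-2=8
Step 5: prey: 49+14-7=56; pred: 8+3-3=8
Step 6: prey: 56+16-8=64; pred: 8+4-3=9
Step 7: prey: 64+19-11=72; pred: 9+5-3=11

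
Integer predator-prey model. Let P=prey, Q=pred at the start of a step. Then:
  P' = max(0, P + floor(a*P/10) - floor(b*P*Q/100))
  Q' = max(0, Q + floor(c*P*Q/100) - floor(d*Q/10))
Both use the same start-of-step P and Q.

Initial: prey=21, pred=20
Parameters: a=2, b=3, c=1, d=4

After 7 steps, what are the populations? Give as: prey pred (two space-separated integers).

Step 1: prey: 21+4-12=13; pred: 20+4-8=16
Step 2: prey: 13+2-6=9; pred: 16+2-6=12
Step 3: prey: 9+1-3=7; pred: 12+1-4=9
Step 4: prey: 7+1-1=7; pred: 9+0-3=6
Step 5: prey: 7+1-1=7; pred: 6+0-2=4
Step 6: prey: 7+1-0=8; pred: 4+0-1=3
Step 7: prey: 8+1-0=9; pred: 3+0-1=2

Answer: 9 2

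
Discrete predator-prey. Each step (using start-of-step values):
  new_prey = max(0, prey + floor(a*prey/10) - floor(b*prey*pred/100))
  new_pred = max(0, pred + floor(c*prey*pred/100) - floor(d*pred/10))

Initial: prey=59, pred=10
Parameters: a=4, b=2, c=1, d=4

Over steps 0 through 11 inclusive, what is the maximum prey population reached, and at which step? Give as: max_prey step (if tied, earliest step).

Answer: 94 3

Derivation:
Step 1: prey: 59+23-11=71; pred: 10+5-4=11
Step 2: prey: 71+28-15=84; pred: 11+7-4=14
Step 3: prey: 84+33-23=94; pred: 14+11-5=20
Step 4: prey: 94+37-37=94; pred: 20+18-8=30
Step 5: prey: 94+37-56=75; pred: 30+28-12=46
Step 6: prey: 75+30-69=36; pred: 46+34-18=62
Step 7: prey: 36+14-44=6; pred: 62+22-24=60
Step 8: prey: 6+2-7=1; pred: 60+3-24=39
Step 9: prey: 1+0-0=1; pred: 39+0-15=24
Step 10: prey: 1+0-0=1; pred: 24+0-9=15
Step 11: prey: 1+0-0=1; pred: 15+0-6=9
Max prey = 94 at step 3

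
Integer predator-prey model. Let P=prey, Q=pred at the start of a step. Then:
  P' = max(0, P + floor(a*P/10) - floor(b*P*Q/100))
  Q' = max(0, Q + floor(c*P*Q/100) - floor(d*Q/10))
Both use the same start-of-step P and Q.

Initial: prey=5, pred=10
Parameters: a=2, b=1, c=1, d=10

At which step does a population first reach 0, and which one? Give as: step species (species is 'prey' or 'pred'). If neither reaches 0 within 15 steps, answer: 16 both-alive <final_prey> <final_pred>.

Answer: 1 pred

Derivation:
Step 1: prey: 5+1-0=6; pred: 10+0-10=0
First extinction: pred at step 1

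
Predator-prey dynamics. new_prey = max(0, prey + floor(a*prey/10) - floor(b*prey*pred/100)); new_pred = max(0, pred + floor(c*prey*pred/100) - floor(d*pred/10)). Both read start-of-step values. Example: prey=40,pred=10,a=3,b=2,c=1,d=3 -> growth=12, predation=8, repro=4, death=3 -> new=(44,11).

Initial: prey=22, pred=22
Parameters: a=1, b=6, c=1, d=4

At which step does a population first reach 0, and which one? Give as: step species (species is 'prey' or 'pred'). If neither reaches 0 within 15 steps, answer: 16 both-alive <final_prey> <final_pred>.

Answer: 1 prey

Derivation:
Step 1: prey: 22+2-29=0; pred: 22+4-8=18
First extinction: prey at step 1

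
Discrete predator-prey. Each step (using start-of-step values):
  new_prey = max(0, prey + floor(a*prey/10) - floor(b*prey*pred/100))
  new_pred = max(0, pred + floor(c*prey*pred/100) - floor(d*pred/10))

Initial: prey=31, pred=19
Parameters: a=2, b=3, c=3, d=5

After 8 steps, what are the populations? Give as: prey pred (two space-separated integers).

Step 1: prey: 31+6-17=20; pred: 19+17-9=27
Step 2: prey: 20+4-16=8; pred: 27+16-13=30
Step 3: prey: 8+1-7=2; pred: 30+7-15=22
Step 4: prey: 2+0-1=1; pred: 22+1-11=12
Step 5: prey: 1+0-0=1; pred: 12+0-6=6
Step 6: prey: 1+0-0=1; pred: 6+0-3=3
Step 7: prey: 1+0-0=1; pred: 3+0-1=2
Step 8: prey: 1+0-0=1; pred: 2+0-1=1

Answer: 1 1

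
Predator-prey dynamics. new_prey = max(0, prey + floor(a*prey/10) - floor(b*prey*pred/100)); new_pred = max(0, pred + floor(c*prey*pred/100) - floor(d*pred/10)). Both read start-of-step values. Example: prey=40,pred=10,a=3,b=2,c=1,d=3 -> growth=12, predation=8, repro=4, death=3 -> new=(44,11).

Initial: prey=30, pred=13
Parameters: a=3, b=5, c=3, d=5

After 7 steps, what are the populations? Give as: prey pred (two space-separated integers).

Step 1: prey: 30+9-19=20; pred: 13+11-6=18
Step 2: prey: 20+6-18=8; pred: 18+10-9=19
Step 3: prey: 8+2-7=3; pred: 19+4-9=14
Step 4: prey: 3+0-2=1; pred: 14+1-7=8
Step 5: prey: 1+0-0=1; pred: 8+0-4=4
Step 6: prey: 1+0-0=1; pred: 4+0-2=2
Step 7: prey: 1+0-0=1; pred: 2+0-1=1

Answer: 1 1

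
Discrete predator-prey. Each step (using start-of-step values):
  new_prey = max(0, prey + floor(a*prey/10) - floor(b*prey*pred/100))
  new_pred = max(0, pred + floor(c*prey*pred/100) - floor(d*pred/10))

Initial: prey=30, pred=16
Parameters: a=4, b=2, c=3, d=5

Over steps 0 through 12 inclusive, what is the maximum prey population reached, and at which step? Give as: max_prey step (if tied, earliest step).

Step 1: prey: 30+12-9=33; pred: 16+14-8=22
Step 2: prey: 33+13-14=32; pred: 22+21-11=32
Step 3: prey: 32+12-20=24; pred: 32+30-16=46
Step 4: prey: 24+9-22=11; pred: 46+33-23=56
Step 5: prey: 11+4-12=3; pred: 56+18-28=46
Step 6: prey: 3+1-2=2; pred: 46+4-23=27
Step 7: prey: 2+0-1=1; pred: 27+1-13=15
Step 8: prey: 1+0-0=1; pred: 15+0-7=8
Step 9: prey: 1+0-0=1; pred: 8+0-4=4
Step 10: prey: 1+0-0=1; pred: 4+0-2=2
Step 11: prey: 1+0-0=1; pred: 2+0-1=1
Step 12: prey: 1+0-0=1; pred: 1+0-0=1
Max prey = 33 at step 1

Answer: 33 1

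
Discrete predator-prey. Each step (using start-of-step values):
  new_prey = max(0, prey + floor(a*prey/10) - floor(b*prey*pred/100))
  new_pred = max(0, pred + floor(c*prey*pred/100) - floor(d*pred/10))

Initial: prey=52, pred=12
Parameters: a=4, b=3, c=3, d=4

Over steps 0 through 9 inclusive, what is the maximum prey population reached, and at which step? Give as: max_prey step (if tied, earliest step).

Step 1: prey: 52+20-18=54; pred: 12+18-4=26
Step 2: prey: 54+21-42=33; pred: 26+42-10=58
Step 3: prey: 33+13-57=0; pred: 58+57-23=92
Step 4: prey: 0+0-0=0; pred: 92+0-36=56
Step 5: prey: 0+0-0=0; pred: 56+0-22=34
Step 6: prey: 0+0-0=0; pred: 34+0-13=21
Step 7: prey: 0+0-0=0; pred: 21+0-8=13
Step 8: prey: 0+0-0=0; pred: 13+0-5=8
Step 9: prey: 0+0-0=0; pred: 8+0-3=5
Max prey = 54 at step 1

Answer: 54 1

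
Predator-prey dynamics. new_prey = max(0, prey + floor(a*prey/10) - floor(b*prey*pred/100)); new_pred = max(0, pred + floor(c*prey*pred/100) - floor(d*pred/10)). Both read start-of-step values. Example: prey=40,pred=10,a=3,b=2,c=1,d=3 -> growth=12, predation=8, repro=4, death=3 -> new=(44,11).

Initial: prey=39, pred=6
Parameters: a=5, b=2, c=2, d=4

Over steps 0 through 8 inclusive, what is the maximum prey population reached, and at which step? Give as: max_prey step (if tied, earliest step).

Step 1: prey: 39+19-4=54; pred: 6+4-2=8
Step 2: prey: 54+27-8=73; pred: 8+8-3=13
Step 3: prey: 73+36-18=91; pred: 13+18-5=26
Step 4: prey: 91+45-47=89; pred: 26+47-10=63
Step 5: prey: 89+44-112=21; pred: 63+112-25=150
Step 6: prey: 21+10-63=0; pred: 150+63-60=153
Step 7: prey: 0+0-0=0; pred: 153+0-61=92
Step 8: prey: 0+0-0=0; pred: 92+0-36=56
Max prey = 91 at step 3

Answer: 91 3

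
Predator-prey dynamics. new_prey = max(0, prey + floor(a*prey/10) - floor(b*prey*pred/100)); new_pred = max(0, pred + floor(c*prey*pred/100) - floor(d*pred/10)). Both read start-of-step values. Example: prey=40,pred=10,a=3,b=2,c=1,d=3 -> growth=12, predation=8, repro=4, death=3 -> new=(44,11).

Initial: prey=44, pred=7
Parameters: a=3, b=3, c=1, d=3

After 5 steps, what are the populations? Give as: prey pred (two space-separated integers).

Answer: 47 16

Derivation:
Step 1: prey: 44+13-9=48; pred: 7+3-2=8
Step 2: prey: 48+14-11=51; pred: 8+3-2=9
Step 3: prey: 51+15-13=53; pred: 9+4-2=11
Step 4: prey: 53+15-17=51; pred: 11+5-3=13
Step 5: prey: 51+15-19=47; pred: 13+6-3=16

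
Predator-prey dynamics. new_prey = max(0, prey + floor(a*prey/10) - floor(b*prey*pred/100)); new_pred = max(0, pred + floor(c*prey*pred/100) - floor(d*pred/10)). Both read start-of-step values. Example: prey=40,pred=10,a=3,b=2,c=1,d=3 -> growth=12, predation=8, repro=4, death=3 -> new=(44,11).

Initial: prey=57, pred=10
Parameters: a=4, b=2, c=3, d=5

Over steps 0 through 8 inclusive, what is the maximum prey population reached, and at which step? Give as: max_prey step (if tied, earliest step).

Answer: 68 1

Derivation:
Step 1: prey: 57+22-11=68; pred: 10+17-5=22
Step 2: prey: 68+27-29=66; pred: 22+44-11=55
Step 3: prey: 66+26-72=20; pred: 55+108-27=136
Step 4: prey: 20+8-54=0; pred: 136+81-68=149
Step 5: prey: 0+0-0=0; pred: 149+0-74=75
Step 6: prey: 0+0-0=0; pred: 75+0-37=38
Step 7: prey: 0+0-0=0; pred: 38+0-19=19
Step 8: prey: 0+0-0=0; pred: 19+0-9=10
Max prey = 68 at step 1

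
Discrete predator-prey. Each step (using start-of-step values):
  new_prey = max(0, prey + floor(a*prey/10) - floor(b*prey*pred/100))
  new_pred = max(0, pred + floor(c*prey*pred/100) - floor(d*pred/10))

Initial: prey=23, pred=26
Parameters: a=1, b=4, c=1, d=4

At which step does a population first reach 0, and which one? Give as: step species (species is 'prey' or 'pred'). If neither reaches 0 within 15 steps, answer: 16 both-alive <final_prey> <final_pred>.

Step 1: prey: 23+2-23=2; pred: 26+5-10=21
Step 2: prey: 2+0-1=1; pred: 21+0-8=13
Step 3: prey: 1+0-0=1; pred: 13+0-5=8
Step 4: prey: 1+0-0=1; pred: 8+0-3=5
Step 5: prey: 1+0-0=1; pred: 5+0-2=3
Step 6: prey: 1+0-0=1; pred: 3+0-1=2
Step 7: prey: 1+0-0=1; pred: 2+0-0=2
Steps 8-15: state stable at prey=1, pred=2 (no change)
No extinction within 15 steps

Answer: 16 both-alive 1 2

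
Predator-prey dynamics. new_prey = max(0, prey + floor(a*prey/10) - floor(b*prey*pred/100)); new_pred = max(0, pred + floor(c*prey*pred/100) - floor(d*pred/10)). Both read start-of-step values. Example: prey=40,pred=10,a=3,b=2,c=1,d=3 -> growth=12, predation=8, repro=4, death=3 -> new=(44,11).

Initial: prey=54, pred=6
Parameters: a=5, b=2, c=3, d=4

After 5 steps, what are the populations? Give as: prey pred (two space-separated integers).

Step 1: prey: 54+27-6=75; pred: 6+9-2=13
Step 2: prey: 75+37-19=93; pred: 13+29-5=37
Step 3: prey: 93+46-68=71; pred: 37+103-14=126
Step 4: prey: 71+35-178=0; pred: 126+268-50=344
Step 5: prey: 0+0-0=0; pred: 344+0-137=207

Answer: 0 207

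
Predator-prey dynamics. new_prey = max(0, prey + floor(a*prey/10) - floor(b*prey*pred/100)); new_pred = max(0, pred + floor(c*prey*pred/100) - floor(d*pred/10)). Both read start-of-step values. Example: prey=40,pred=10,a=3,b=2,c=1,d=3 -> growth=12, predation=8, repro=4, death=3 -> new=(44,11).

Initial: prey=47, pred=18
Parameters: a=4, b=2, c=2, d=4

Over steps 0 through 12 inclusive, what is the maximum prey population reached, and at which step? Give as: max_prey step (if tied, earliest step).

Answer: 49 1

Derivation:
Step 1: prey: 47+18-16=49; pred: 18+16-7=27
Step 2: prey: 49+19-26=42; pred: 27+26-10=43
Step 3: prey: 42+16-36=22; pred: 43+36-17=62
Step 4: prey: 22+8-27=3; pred: 62+27-24=65
Step 5: prey: 3+1-3=1; pred: 65+3-26=42
Step 6: prey: 1+0-0=1; pred: 42+0-16=26
Step 7: prey: 1+0-0=1; pred: 26+0-10=16
Step 8: prey: 1+0-0=1; pred: 16+0-6=10
Step 9: prey: 1+0-0=1; pred: 10+0-4=6
Step 10: prey: 1+0-0=1; pred: 6+0-2=4
Step 11: prey: 1+0-0=1; pred: 4+0-1=3
Step 12: prey: 1+0-0=1; pred: 3+0-1=2
Max prey = 49 at step 1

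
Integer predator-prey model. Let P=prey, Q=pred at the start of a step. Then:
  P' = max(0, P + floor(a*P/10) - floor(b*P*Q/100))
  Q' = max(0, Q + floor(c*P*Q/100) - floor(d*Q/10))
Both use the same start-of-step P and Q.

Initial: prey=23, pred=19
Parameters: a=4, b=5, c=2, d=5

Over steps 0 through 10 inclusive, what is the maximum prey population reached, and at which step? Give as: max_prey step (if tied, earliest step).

Answer: 29 10

Derivation:
Step 1: prey: 23+9-21=11; pred: 19+8-9=18
Step 2: prey: 11+4-9=6; pred: 18+3-9=12
Step 3: prey: 6+2-3=5; pred: 12+1-6=7
Step 4: prey: 5+2-1=6; pred: 7+0-3=4
Step 5: prey: 6+2-1=7; pred: 4+0-2=2
Step 6: prey: 7+2-0=9; pred: 2+0-1=1
Step 7: prey: 9+3-0=12; pred: 1+0-0=1
Step 8: prey: 12+4-0=16; pred: 1+0-0=1
Step 9: prey: 16+6-0=22; pred: 1+0-0=1
Step 10: prey: 22+8-1=29; pred: 1+0-0=1
Max prey = 29 at step 10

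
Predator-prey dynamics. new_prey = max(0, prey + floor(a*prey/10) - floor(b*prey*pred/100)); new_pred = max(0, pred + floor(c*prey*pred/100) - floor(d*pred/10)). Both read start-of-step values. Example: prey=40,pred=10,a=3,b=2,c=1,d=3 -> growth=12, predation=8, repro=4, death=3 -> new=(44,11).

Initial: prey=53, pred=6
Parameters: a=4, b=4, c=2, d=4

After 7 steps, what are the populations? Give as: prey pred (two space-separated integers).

Answer: 0 12

Derivation:
Step 1: prey: 53+21-12=62; pred: 6+6-2=10
Step 2: prey: 62+24-24=62; pred: 10+12-4=18
Step 3: prey: 62+24-44=42; pred: 18+22-7=33
Step 4: prey: 42+16-55=3; pred: 33+27-13=47
Step 5: prey: 3+1-5=0; pred: 47+2-18=31
Step 6: prey: 0+0-0=0; pred: 31+0-12=19
Step 7: prey: 0+0-0=0; pred: 19+0-7=12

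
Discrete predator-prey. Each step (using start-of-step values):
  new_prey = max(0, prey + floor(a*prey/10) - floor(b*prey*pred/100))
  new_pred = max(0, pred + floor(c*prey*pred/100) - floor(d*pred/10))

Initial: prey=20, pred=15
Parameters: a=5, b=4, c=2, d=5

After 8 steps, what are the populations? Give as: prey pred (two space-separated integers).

Step 1: prey: 20+10-12=18; pred: 15+6-7=14
Step 2: prey: 18+9-10=17; pred: 14+5-7=12
Step 3: prey: 17+8-8=17; pred: 12+4-6=10
Step 4: prey: 17+8-6=19; pred: 10+3-5=8
Step 5: prey: 19+9-6=22; pred: 8+3-4=7
Step 6: prey: 22+11-6=27; pred: 7+3-3=7
Step 7: prey: 27+13-7=33; pred: 7+3-3=7
Step 8: prey: 33+16-9=40; pred: 7+4-3=8

Answer: 40 8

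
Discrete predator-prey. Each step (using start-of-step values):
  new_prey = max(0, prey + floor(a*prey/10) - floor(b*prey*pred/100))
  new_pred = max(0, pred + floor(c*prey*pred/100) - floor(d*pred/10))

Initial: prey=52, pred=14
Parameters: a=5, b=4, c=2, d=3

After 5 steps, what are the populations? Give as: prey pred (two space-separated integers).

Step 1: prey: 52+26-29=49; pred: 14+14-4=24
Step 2: prey: 49+24-47=26; pred: 24+23-7=40
Step 3: prey: 26+13-41=0; pred: 40+20-12=48
Step 4: prey: 0+0-0=0; pred: 48+0-14=34
Step 5: prey: 0+0-0=0; pred: 34+0-10=24

Answer: 0 24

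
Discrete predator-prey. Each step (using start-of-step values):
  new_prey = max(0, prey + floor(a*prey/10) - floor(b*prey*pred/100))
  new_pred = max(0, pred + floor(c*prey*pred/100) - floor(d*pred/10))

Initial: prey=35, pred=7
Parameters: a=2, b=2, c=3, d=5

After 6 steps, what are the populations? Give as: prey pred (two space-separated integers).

Step 1: prey: 35+7-4=38; pred: 7+7-3=11
Step 2: prey: 38+7-8=37; pred: 11+12-5=18
Step 3: prey: 37+7-13=31; pred: 18+19-9=28
Step 4: prey: 31+6-17=20; pred: 28+26-14=40
Step 5: prey: 20+4-16=8; pred: 40+24-20=44
Step 6: prey: 8+1-7=2; pred: 44+10-22=32

Answer: 2 32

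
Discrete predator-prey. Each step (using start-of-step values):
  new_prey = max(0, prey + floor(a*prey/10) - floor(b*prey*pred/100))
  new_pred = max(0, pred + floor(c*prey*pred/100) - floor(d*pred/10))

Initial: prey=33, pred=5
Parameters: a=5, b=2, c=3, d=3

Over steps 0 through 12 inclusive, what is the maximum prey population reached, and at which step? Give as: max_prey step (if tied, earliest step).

Answer: 72 3

Derivation:
Step 1: prey: 33+16-3=46; pred: 5+4-1=8
Step 2: prey: 46+23-7=62; pred: 8+11-2=17
Step 3: prey: 62+31-21=72; pred: 17+31-5=43
Step 4: prey: 72+36-61=47; pred: 43+92-12=123
Step 5: prey: 47+23-115=0; pred: 123+173-36=260
Step 6: prey: 0+0-0=0; pred: 260+0-78=182
Step 7: prey: 0+0-0=0; pred: 182+0-54=128
Step 8: prey: 0+0-0=0; pred: 128+0-38=90
Step 9: prey: 0+0-0=0; pred: 90+0-27=63
Step 10: prey: 0+0-0=0; pred: 63+0-18=45
Step 11: prey: 0+0-0=0; pred: 45+0-13=32
Step 12: prey: 0+0-0=0; pred: 32+0-9=23
Max prey = 72 at step 3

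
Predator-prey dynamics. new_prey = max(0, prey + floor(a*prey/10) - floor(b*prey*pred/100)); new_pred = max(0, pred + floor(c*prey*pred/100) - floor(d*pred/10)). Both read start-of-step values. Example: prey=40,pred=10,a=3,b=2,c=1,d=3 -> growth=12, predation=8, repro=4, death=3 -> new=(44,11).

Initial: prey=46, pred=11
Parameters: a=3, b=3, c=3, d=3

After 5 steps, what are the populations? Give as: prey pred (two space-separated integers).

Answer: 0 35

Derivation:
Step 1: prey: 46+13-15=44; pred: 11+15-3=23
Step 2: prey: 44+13-30=27; pred: 23+30-6=47
Step 3: prey: 27+8-38=0; pred: 47+38-14=71
Step 4: prey: 0+0-0=0; pred: 71+0-21=50
Step 5: prey: 0+0-0=0; pred: 50+0-15=35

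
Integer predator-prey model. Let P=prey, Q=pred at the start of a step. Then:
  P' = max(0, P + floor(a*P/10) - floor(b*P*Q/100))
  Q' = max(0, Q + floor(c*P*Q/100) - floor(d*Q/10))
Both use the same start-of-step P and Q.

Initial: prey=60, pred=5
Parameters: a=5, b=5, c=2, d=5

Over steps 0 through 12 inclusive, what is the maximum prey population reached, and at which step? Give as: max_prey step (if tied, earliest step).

Answer: 79 2

Derivation:
Step 1: prey: 60+30-15=75; pred: 5+6-2=9
Step 2: prey: 75+37-33=79; pred: 9+13-4=18
Step 3: prey: 79+39-71=47; pred: 18+28-9=37
Step 4: prey: 47+23-86=0; pred: 37+34-18=53
Step 5: prey: 0+0-0=0; pred: 53+0-26=27
Step 6: prey: 0+0-0=0; pred: 27+0-13=14
Step 7: prey: 0+0-0=0; pred: 14+0-7=7
Step 8: prey: 0+0-0=0; pred: 7+0-3=4
Step 9: prey: 0+0-0=0; pred: 4+0-2=2
Step 10: prey: 0+0-0=0; pred: 2+0-1=1
Step 11: prey: 0+0-0=0; pred: 1+0-0=1
Step 12: prey: 0+0-0=0; pred: 1+0-0=1
Max prey = 79 at step 2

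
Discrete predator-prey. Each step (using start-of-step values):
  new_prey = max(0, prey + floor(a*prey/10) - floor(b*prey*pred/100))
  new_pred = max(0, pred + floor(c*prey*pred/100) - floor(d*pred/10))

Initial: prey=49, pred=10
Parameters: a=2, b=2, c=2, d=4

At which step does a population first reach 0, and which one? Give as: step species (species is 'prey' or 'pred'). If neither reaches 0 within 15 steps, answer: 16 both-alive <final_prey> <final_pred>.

Answer: 16 both-alive 2 2

Derivation:
Step 1: prey: 49+9-9=49; pred: 10+9-4=15
Step 2: prey: 49+9-14=44; pred: 15+14-6=23
Step 3: prey: 44+8-20=32; pred: 23+20-9=34
Step 4: prey: 32+6-21=17; pred: 34+21-13=42
Step 5: prey: 17+3-14=6; pred: 42+14-16=40
Step 6: prey: 6+1-4=3; pred: 40+4-16=28
Step 7: prey: 3+0-1=2; pred: 28+1-11=18
Step 8: prey: 2+0-0=2; pred: 18+0-7=11
Step 9: prey: 2+0-0=2; pred: 11+0-4=7
Step 10: prey: 2+0-0=2; pred: 7+0-2=5
Step 11: prey: 2+0-0=2; pred: 5+0-2=3
Step 12: prey: 2+0-0=2; pred: 3+0-1=2
Step 13: prey: 2+0-0=2; pred: 2+0-0=2
Steps 14-15: state stable at prey=2, pred=2 (no change)
No extinction within 15 steps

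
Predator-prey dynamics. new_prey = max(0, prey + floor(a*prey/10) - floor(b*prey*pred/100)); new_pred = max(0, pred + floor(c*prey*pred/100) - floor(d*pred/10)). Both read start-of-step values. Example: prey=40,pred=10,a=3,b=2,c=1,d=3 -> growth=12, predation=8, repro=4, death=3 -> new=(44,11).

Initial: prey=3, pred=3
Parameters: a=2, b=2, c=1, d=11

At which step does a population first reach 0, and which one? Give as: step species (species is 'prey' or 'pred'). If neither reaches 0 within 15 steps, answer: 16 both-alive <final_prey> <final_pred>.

Step 1: prey: 3+0-0=3; pred: 3+0-3=0
First extinction: pred at step 1

Answer: 1 pred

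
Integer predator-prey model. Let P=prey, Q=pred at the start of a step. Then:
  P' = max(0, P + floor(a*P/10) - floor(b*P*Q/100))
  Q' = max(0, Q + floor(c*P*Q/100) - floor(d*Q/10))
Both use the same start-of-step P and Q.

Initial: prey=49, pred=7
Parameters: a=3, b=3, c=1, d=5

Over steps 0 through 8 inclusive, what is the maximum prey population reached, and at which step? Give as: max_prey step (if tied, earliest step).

Answer: 74 6

Derivation:
Step 1: prey: 49+14-10=53; pred: 7+3-3=7
Step 2: prey: 53+15-11=57; pred: 7+3-3=7
Step 3: prey: 57+17-11=63; pred: 7+3-3=7
Step 4: prey: 63+18-13=68; pred: 7+4-3=8
Step 5: prey: 68+20-16=72; pred: 8+5-4=9
Step 6: prey: 72+21-19=74; pred: 9+6-4=11
Step 7: prey: 74+22-24=72; pred: 11+8-5=14
Step 8: prey: 72+21-30=63; pred: 14+10-7=17
Max prey = 74 at step 6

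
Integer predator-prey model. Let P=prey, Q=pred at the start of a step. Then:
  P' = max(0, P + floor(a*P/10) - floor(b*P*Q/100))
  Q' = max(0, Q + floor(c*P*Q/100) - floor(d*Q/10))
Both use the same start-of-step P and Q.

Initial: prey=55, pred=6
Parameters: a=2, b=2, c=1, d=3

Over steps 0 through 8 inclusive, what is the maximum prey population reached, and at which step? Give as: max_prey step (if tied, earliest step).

Step 1: prey: 55+11-6=60; pred: 6+3-1=8
Step 2: prey: 60+12-9=63; pred: 8+4-2=10
Step 3: prey: 63+12-12=63; pred: 10+6-3=13
Step 4: prey: 63+12-16=59; pred: 13+8-3=18
Step 5: prey: 59+11-21=49; pred: 18+10-5=23
Step 6: prey: 49+9-22=36; pred: 23+11-6=28
Step 7: prey: 36+7-20=23; pred: 28+10-8=30
Step 8: prey: 23+4-13=14; pred: 30+6-9=27
Max prey = 63 at step 2

Answer: 63 2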